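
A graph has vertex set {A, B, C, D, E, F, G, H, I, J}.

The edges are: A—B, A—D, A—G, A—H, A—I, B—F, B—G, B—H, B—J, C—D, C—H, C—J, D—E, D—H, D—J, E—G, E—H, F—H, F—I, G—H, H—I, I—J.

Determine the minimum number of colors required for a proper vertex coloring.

4

A, B, G, H are mutually adjacent (a clique of size 4), so at least 4 colors are needed.
A valid assignment using 4 colors: A=3, B=2, C=3, D=2, E=3, F=3, G=4, H=1, I=2, J=1. Each edge has distinct colors on its endpoints.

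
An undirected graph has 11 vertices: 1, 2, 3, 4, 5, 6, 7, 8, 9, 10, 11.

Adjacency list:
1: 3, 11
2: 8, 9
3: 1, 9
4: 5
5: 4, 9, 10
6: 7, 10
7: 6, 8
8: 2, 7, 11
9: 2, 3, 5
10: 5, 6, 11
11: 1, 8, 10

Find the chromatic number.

3

The cycle 6-7-8-11-10-6 has odd length 5, so it cannot be 2-colored; at least 3 colors are needed.
3 colors suffice: color a → {2, 3, 5, 7, 11}; color b → {1, 4, 8, 9, 10}; color c → {6}. Every edge joins two different colors.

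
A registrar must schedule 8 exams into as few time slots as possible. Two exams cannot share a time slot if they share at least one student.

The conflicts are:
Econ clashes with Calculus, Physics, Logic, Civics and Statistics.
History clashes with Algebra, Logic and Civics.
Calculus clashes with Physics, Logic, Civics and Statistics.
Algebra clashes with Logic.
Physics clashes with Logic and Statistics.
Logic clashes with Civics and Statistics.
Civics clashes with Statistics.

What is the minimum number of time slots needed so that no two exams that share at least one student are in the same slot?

5

Econ, Calculus, Physics, Logic, Statistics all conflict with each other, so at least 5 time slots are needed.
A valid assignment using 5 time slots: Econ=3, History=3, Calculus=5, Algebra=2, Physics=2, Logic=1, Civics=2, Statistics=4. Each listed conflict is separated.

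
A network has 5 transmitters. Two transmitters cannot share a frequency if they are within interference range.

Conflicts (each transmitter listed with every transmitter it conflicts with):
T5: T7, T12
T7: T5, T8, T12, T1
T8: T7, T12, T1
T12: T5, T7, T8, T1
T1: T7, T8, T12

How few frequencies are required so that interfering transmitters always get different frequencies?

T7, T8, T12, T1 all conflict with each other, so at least 4 frequencies are needed.
4 frequencies suffice: T5=3, T7=2, T8=3, T12=1, T1=4. No two conflicting transmitters share a frequency.

4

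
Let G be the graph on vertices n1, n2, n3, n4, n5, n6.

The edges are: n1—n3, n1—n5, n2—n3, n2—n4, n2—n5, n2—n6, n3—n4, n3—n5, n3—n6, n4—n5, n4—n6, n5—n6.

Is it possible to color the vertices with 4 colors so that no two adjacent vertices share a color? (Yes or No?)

No

n2, n3, n4, n5, n6 are pairwise adjacent (a clique of size 5), so at least 5 colors are needed.
So 4 colors are not enough.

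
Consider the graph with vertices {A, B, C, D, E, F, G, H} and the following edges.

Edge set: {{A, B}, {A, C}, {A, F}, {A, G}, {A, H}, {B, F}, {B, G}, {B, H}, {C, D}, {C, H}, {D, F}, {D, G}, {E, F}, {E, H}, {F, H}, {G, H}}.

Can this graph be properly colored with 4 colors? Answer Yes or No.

Yes

The chromatic number is 4. A, B, F, H are mutually adjacent (a clique of size 4), so at least 4 colors are needed.
One proper 4-coloring: A=2, B=4, C=3, D=1, E=2, F=3, G=3, H=1.
That is already a proper 4-coloring.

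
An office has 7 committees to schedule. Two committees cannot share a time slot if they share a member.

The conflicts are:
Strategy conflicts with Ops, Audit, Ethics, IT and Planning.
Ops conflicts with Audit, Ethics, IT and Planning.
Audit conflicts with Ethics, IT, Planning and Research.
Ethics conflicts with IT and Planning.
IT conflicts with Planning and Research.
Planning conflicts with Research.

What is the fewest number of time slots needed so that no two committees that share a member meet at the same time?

Strategy, Ops, Audit, Ethics, IT, Planning are mutually in conflict, so at least 6 time slots are needed.
A valid assignment using 6 time slots: Strategy=5, Ops=4, Audit=1, Ethics=6, IT=2, Planning=3, Research=4. Every pair that conflicts lands in different time slots.

6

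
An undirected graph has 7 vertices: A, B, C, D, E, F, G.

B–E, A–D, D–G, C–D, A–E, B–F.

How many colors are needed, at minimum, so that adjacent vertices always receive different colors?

2

D and G are adjacent, so at least 2 colors are needed.
A valid assignment using 2 colors: A=2, B=2, C=2, D=1, E=1, F=1, G=2. Every edge joins two different colors.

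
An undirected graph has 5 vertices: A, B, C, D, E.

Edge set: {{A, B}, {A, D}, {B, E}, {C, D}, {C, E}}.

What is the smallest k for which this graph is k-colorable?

3

The cycle A-B-E-C-D-A has odd length 5, so it cannot be 2-colored; at least 3 colors are needed.
One proper 3-coloring: A=red, B=blue, C=green, D=blue, E=red. No two adjacent vertices share a color.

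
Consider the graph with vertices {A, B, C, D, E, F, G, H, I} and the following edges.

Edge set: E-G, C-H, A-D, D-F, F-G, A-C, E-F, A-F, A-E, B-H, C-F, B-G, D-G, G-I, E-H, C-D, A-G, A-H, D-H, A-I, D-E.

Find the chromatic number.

5

A, D, E, F, G form a clique, so at least 5 colors are needed.
5 colors suffice: color 1 → {A, B}; color 2 → {D, I}; color 3 → {G, H}; color 4 → {F}; color 5 → {C, E}. Every edge joins two different colors.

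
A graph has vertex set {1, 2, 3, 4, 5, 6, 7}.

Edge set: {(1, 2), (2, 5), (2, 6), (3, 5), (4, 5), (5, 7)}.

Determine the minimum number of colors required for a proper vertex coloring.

1 and 2 are adjacent, so at least 2 colors are needed.
2 colors suffice: 1=a, 2=b, 3=b, 4=b, 5=a, 6=a, 7=b. Each edge has distinct colors on its endpoints.

2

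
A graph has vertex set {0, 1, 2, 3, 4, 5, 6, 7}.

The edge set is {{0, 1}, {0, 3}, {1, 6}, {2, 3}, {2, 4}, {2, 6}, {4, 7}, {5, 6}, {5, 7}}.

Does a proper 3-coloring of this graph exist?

Yes

The chromatic number is 3. The cycle 3-0-1-6-2-3 has odd length 5, so it cannot be 2-colored; at least 3 colors are needed.
3 colors suffice: color a → {1, 2, 5}; color b → {3, 4, 6}; color c → {0, 7}.
That is already a proper 3-coloring.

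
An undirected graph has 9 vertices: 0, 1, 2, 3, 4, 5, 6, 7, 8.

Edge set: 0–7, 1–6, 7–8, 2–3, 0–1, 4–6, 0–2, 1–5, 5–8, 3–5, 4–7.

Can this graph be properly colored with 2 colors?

The cycle 5-3-2-0-1-5 has odd length 5, so it cannot be 2-colored; at least 3 colors are needed.
So 2 colors are not enough.

No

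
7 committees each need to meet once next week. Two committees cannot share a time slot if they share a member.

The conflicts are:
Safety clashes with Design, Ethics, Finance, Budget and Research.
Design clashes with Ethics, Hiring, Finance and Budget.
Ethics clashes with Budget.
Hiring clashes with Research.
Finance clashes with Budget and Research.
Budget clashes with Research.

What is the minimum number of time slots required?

4

Safety, Design, Ethics, Budget all conflict with each other, so at least 4 time slots are needed.
4 time slots suffice: time slot 1 → {Safety, Hiring}; time slot 2 → {Budget}; time slot 3 → {Design, Research}; time slot 4 → {Ethics, Finance}. Every pair that conflicts lands in different time slots.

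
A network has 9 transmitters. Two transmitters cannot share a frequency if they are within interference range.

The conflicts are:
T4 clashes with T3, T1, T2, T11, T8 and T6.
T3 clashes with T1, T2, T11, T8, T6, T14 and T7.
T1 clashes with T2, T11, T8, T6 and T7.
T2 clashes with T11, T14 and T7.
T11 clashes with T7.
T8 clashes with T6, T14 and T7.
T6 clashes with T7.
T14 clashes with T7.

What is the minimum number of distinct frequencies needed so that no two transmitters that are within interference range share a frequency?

5

T4, T3, T1, T8, T6 are mutually in conflict, so at least 5 frequencies are needed.
Using 5 frequencies: T4=2, T3=1, T1=3, T2=4, T11=5, T8=4, T6=5, T14=3, T7=2. Each listed conflict is separated.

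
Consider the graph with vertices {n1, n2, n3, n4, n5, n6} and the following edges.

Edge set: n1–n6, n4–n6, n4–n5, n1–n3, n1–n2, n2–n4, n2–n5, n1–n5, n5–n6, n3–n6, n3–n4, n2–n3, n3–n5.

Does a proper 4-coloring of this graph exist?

Yes

The chromatic number is 4. n1, n2, n3, n5 are mutually adjacent (a clique of size 4), so at least 4 colors are needed.
4 colors suffice: n1=3, n2=4, n3=1, n4=3, n5=2, n6=4.
That is already a proper 4-coloring.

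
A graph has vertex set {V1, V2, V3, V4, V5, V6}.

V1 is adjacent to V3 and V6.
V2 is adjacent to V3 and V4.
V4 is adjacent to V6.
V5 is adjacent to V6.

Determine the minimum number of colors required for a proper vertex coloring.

3

The cycle V6-V1-V3-V2-V4-V6 has odd length 5, so it cannot be 2-colored; at least 3 colors are needed.
3 colors suffice: color 1 → {V3, V6}; color 2 → {V1, V4, V5}; color 3 → {V2}. Every edge joins two different colors.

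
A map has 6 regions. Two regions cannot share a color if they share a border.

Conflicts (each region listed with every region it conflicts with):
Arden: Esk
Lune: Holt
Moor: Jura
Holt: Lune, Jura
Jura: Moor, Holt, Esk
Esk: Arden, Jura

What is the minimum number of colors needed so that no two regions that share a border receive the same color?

2

Jura and Esk conflict, so at least 2 colors are needed.
One proper 2-coloring: Arden=1, Lune=1, Moor=2, Holt=2, Jura=1, Esk=2. Each listed conflict is separated.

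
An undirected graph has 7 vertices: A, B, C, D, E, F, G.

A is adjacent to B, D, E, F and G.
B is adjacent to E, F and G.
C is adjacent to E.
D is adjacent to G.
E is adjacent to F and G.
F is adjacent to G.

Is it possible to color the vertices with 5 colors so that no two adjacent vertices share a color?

Yes

The chromatic number is 5. A, B, E, F, G form a clique, so at least 5 colors are needed.
5 colors suffice: color red → {D, E}; color blue → {C, G}; color green → {A}; color yellow → {B}; color purple → {F}.
That is already a proper 5-coloring.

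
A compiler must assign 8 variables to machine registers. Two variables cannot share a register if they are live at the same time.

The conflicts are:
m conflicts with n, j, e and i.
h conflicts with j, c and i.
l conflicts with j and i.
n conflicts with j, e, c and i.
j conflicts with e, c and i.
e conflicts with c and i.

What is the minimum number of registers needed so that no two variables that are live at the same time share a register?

m, n, j, e, i all conflict with each other, so at least 5 registers are needed.
5 registers suffice: register 1 → {j}; register 2 → {c, i}; register 3 → {h, l, e}; register 4 → {n}; register 5 → {m}. No two conflicting variables share a register.

5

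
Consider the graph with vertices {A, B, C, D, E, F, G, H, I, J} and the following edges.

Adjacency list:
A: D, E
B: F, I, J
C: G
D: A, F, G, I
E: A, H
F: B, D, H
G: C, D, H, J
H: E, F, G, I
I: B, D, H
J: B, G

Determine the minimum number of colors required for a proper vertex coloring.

The cycle J-B-F-D-G-J has odd length 5, so it cannot be 2-colored; at least 3 colors are needed.
One proper 3-coloring: A=3, B=1, C=1, D=1, E=2, F=2, G=2, H=1, I=2, J=3. Each edge has distinct colors on its endpoints.

3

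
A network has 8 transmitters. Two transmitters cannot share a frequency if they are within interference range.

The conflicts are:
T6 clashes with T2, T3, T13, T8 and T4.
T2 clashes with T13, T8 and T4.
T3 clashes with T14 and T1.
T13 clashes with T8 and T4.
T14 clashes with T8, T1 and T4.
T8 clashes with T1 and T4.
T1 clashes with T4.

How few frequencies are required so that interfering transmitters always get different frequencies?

T6, T2, T13, T8, T4 all conflict with each other, so at least 5 frequencies are needed.
5 frequencies suffice: T6=3, T2=4, T3=1, T13=5, T14=4, T8=2, T1=3, T4=1. Each listed conflict is separated.

5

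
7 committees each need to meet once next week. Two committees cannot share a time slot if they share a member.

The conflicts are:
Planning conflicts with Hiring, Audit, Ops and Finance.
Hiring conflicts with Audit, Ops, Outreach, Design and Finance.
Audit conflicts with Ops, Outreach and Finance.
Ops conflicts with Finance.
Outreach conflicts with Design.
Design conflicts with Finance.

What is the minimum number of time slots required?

Planning, Hiring, Audit, Ops, Finance pairwise conflict, so at least 5 time slots are needed.
5 time slots suffice: time slot 1 → {Hiring}; time slot 2 → {Outreach, Finance}; time slot 3 → {Audit, Design}; time slot 4 → {Planning}; time slot 5 → {Ops}. Every pair that conflicts lands in different time slots.

5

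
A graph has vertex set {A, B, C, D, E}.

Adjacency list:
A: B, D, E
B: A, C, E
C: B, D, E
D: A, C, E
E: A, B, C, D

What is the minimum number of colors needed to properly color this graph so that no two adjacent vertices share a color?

B, C, E are pairwise adjacent, so at least 3 colors are needed.
One proper 3-coloring: A=3, B=2, C=3, D=2, E=1. Every edge joins two different colors.

3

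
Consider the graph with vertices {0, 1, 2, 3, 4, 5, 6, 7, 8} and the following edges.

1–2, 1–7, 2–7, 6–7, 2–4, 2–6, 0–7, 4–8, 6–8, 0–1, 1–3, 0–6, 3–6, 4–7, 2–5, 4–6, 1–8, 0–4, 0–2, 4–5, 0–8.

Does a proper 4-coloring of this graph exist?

No

0, 2, 4, 6, 7 are pairwise adjacent (a clique of size 5), so at least 5 colors are needed.
So 4 colors are not enough.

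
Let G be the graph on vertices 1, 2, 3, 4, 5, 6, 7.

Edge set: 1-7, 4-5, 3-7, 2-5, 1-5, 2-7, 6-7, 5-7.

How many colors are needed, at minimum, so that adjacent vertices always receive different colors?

3

2, 5, 7 are pairwise adjacent, so at least 3 colors are needed.
A valid assignment using 3 colors: 1=c, 2=c, 3=b, 4=a, 5=b, 6=b, 7=a. Every edge joins two different colors.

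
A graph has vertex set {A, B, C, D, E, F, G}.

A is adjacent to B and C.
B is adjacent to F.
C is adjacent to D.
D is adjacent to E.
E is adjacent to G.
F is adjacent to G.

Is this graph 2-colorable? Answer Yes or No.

The cycle B-F-G-E-D-C-A-B has odd length 7, so it cannot be 2-colored; at least 3 colors are needed.
So 2 colors are not enough.

No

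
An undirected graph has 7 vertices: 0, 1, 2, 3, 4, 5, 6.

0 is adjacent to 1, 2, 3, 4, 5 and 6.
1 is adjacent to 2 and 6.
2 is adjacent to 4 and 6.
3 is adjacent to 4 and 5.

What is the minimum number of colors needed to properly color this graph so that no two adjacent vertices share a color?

0, 1, 2, 6 form a clique, so at least 4 colors are needed.
4 colors suffice: color a → {0}; color b → {2, 3}; color c → {1, 4, 5}; color d → {6}. Each edge has distinct colors on its endpoints.

4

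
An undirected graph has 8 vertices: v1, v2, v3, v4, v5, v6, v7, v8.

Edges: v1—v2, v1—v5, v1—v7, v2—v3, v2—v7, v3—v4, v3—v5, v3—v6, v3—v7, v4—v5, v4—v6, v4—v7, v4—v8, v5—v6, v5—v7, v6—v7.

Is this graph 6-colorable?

Yes

The chromatic number is 5. v3, v4, v5, v6, v7 are pairwise adjacent (a clique of size 5), so at least 5 colors are needed.
5 colors suffice: color 1 → {v7, v8}; color 2 → {v2, v4}; color 3 → {v1, v3}; color 4 → {v5}; color 5 → {v6}.
Since 6 ≥ 5, a proper 6-coloring certainly exists.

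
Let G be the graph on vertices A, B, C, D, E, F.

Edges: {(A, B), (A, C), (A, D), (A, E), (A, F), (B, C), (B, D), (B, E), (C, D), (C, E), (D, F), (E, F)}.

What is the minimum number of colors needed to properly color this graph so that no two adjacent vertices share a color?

4

A, B, C, E are pairwise adjacent (a clique of size 4), so at least 4 colors are needed.
4 colors suffice: color red → {A}; color blue → {D, E}; color green → {B, F}; color yellow → {C}. No two adjacent vertices share a color.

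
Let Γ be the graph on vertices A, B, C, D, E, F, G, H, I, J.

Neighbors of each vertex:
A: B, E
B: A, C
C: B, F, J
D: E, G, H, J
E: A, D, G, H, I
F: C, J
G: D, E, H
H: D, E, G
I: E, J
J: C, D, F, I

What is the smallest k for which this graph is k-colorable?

4

D, E, G, H form a clique, so at least 4 colors are needed.
A valid assignment using 4 colors: A=blue, B=red, C=blue, D=blue, E=red, F=green, G=yellow, H=green, I=blue, J=red. Each edge has distinct colors on its endpoints.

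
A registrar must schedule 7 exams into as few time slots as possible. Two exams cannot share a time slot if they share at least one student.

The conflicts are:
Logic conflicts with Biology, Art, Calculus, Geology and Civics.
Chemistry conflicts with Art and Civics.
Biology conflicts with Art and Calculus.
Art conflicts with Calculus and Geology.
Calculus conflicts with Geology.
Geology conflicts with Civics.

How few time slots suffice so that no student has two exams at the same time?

4

Logic, Art, Calculus, Geology pairwise conflict, so at least 4 time slots are needed.
4 time slots suffice: time slot 1 → {Logic, Chemistry}; time slot 2 → {Art, Civics}; time slot 3 → {Calculus}; time slot 4 → {Biology, Geology}. Every pair that conflicts lands in different time slots.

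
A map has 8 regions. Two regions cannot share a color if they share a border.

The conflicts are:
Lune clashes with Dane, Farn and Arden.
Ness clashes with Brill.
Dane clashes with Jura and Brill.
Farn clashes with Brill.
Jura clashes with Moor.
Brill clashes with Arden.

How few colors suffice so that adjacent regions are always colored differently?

Dane and Jura conflict, so at least 2 colors are needed.
One proper 2-coloring: Lune=1, Ness=2, Dane=2, Farn=2, Jura=1, Brill=1, Arden=2, Moor=2. Every pair that conflicts lands in different colors.

2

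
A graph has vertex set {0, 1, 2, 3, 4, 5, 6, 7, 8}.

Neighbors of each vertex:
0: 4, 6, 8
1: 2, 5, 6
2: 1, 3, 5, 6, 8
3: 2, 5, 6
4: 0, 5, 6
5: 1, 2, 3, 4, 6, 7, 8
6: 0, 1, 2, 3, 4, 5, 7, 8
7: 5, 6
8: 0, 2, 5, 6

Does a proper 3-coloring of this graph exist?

2, 5, 6, 8 form a clique, so at least 4 colors are needed.
So 3 colors are not enough.

No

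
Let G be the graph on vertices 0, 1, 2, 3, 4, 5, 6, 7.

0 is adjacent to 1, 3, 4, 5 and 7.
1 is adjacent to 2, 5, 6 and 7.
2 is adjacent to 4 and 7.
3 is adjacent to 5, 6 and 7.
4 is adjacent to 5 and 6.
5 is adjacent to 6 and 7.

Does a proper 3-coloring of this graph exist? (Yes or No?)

No

0, 1, 5, 7 are pairwise adjacent (a clique of size 4), so at least 4 colors are needed.
So 3 colors are not enough.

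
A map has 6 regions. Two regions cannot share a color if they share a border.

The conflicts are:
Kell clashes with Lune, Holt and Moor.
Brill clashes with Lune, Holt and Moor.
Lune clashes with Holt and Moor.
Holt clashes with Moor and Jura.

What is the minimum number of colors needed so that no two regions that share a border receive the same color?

4

Kell, Lune, Holt, Moor all conflict with each other, so at least 4 colors are needed.
One proper 4-coloring: Kell=4, Brill=4, Lune=2, Holt=1, Moor=3, Jura=2. No two conflicting regions share a color.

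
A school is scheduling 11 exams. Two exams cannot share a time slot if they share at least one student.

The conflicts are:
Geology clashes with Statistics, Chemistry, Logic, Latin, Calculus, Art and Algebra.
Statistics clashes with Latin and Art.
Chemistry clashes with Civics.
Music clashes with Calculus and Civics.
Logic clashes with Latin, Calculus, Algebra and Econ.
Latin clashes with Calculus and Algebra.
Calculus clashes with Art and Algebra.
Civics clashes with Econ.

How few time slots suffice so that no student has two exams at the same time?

Geology, Logic, Latin, Calculus, Algebra pairwise conflict, so at least 5 time slots are needed.
5 time slots suffice: time slot 1 → {Geology, Civics}; time slot 2 → {Statistics, Chemistry, Calculus, Econ}; time slot 3 → {Music, Latin, Art}; time slot 4 → {Logic}; time slot 5 → {Algebra}. Each listed conflict is separated.

5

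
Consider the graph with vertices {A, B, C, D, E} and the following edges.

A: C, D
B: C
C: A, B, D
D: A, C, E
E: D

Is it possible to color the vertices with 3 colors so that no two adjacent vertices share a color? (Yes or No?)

The chromatic number is 3. A, C, D are pairwise adjacent, so at least 3 colors are needed.
One proper 3-coloring: A=3, B=2, C=1, D=2, E=1.
That is already a proper 3-coloring.

Yes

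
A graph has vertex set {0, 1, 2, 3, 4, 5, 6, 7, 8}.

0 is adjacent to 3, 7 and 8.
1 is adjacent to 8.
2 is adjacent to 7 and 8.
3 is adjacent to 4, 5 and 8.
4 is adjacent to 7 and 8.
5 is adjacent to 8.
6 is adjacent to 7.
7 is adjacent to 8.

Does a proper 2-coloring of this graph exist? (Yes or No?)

3, 5, 8 form a triangle, so at least 3 colors are needed.
So 2 colors are not enough.

No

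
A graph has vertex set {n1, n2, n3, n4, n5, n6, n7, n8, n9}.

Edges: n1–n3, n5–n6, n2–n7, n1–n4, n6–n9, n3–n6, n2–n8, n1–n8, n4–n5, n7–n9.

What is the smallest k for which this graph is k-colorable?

The cycle n4-n5-n6-n3-n1-n4 has odd length 5, so it cannot be 2-colored; at least 3 colors are needed.
One proper 3-coloring: n1=1, n2=1, n3=2, n4=3, n5=2, n6=1, n7=3, n8=2, n9=2. Every edge joins two different colors.

3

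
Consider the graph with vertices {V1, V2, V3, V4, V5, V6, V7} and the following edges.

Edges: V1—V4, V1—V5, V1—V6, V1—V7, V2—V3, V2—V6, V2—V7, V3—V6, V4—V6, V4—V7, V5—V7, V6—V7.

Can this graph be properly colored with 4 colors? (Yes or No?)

Yes

The chromatic number is 4. V1, V4, V6, V7 are mutually adjacent (a clique of size 4), so at least 4 colors are needed.
4 colors suffice: color 1 → {V3, V7}; color 2 → {V5, V6}; color 3 → {V1, V2}; color 4 → {V4}.
That is already a proper 4-coloring.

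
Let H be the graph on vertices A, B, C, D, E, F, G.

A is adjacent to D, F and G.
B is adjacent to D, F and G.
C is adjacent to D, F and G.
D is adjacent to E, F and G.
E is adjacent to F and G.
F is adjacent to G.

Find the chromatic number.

C, D, F, G form a clique, so at least 4 colors are needed.
One proper 4-coloring: A=4, B=4, C=4, D=1, E=4, F=3, G=2. Every edge joins two different colors.

4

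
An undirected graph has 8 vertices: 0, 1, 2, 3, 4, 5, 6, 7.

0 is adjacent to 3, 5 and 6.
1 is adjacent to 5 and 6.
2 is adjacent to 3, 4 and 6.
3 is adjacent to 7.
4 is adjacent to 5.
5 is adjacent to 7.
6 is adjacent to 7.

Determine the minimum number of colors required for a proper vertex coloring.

The cycle 4-5-7-3-2-4 has odd length 5, so it cannot be 2-colored; at least 3 colors are needed.
A valid assignment using 3 colors: 0=b, 1=b, 2=b, 3=a, 4=c, 5=a, 6=a, 7=b. No two adjacent vertices share a color.

3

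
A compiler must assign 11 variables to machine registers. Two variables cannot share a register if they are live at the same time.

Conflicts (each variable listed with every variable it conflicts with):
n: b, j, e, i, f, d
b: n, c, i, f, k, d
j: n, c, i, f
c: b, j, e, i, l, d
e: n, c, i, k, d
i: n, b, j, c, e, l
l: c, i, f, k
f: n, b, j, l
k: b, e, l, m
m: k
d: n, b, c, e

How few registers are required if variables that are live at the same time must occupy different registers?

j, c, i are mutually in conflict, so at least 3 registers are needed.
3 registers suffice: register 1 → {n, c, k}; register 2 → {i, f, m, d}; register 3 → {b, j, e, l}. No two conflicting variables share a register.

3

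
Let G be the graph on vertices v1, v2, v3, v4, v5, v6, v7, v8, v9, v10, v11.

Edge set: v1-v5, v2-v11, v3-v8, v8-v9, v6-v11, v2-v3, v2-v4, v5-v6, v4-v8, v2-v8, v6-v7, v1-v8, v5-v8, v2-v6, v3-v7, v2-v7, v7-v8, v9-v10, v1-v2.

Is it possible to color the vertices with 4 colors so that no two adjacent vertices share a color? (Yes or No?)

The chromatic number is 4. v2, v3, v7, v8 are mutually adjacent (a clique of size 4), so at least 4 colors are needed.
A valid assignment using 4 colors: v1=3, v2=1, v3=4, v4=3, v5=1, v6=2, v7=3, v8=2, v9=1, v10=2, v11=3.
That is already a proper 4-coloring.

Yes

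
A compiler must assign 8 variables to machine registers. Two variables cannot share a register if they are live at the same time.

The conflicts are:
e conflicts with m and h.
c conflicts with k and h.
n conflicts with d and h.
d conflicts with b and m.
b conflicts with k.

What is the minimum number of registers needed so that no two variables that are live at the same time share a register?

3

The cycle m-e-h-n-d-m has odd length 5, so it cannot be 2-colored; at least 3 registers are needed.
3 registers suffice: register 1 → {d, k, h}; register 2 → {e, c, n, b}; register 3 → {m}. Each listed conflict is separated.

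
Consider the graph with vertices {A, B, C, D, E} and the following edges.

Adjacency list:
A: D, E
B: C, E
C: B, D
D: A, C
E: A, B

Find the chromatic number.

3

The cycle B-C-D-A-E-B has odd length 5, so it cannot be 2-colored; at least 3 colors are needed.
3 colors suffice: A=green, B=red, C=blue, D=red, E=blue. No two adjacent vertices share a color.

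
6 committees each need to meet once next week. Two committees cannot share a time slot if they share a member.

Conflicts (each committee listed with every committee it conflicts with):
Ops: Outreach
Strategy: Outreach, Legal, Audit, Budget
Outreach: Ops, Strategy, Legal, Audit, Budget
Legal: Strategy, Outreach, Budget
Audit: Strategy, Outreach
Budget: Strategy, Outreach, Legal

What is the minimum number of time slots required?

4

Strategy, Outreach, Legal, Budget all conflict with each other, so at least 4 time slots are needed.
A valid assignment using 4 time slots: Ops=2, Strategy=2, Outreach=1, Legal=3, Audit=3, Budget=4. No two conflicting committees share a time slot.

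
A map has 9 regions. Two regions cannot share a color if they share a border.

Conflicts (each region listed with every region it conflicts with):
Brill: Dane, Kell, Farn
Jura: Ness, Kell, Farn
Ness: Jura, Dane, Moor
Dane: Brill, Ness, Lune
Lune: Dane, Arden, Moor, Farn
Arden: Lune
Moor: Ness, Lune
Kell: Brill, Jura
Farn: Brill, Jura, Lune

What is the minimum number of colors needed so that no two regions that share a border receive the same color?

The cycle Jura-Farn-Brill-Dane-Ness-Jura has odd length 5, so it cannot be 2-colored; at least 3 colors are needed.
3 colors suffice: Brill=1, Jura=1, Ness=2, Dane=3, Lune=1, Arden=2, Moor=3, Kell=2, Farn=2. Every pair that conflicts lands in different colors.

3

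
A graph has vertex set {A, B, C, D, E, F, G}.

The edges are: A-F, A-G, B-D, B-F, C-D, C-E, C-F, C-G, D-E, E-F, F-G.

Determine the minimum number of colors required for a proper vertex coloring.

3

C, E, F are pairwise adjacent, so at least 3 colors are needed.
3 colors suffice: A=2, B=2, C=2, D=1, E=3, F=1, G=3. No two adjacent vertices share a color.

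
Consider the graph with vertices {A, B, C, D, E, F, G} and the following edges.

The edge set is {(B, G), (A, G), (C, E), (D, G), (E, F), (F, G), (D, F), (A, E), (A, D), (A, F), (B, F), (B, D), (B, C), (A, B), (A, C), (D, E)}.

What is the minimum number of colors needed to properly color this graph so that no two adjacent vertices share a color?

A, B, D, F, G are mutually adjacent (a clique of size 5), so at least 5 colors are needed.
A valid assignment using 5 colors: A=1, B=3, C=2, D=4, E=3, F=2, G=5. Every edge joins two different colors.

5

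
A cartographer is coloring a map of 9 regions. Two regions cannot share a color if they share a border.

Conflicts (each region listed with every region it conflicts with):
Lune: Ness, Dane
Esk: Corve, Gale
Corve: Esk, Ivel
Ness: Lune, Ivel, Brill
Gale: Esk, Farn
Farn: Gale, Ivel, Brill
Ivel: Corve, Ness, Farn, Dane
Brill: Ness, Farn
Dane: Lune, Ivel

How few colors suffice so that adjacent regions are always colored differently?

3

The cycle Esk-Corve-Ivel-Farn-Gale-Esk has odd length 5, so it cannot be 2-colored; at least 3 colors are needed.
A valid assignment using 3 colors: Lune=1, Esk=3, Corve=2, Ness=2, Gale=1, Farn=2, Ivel=1, Brill=1, Dane=2. Every pair that conflicts lands in different colors.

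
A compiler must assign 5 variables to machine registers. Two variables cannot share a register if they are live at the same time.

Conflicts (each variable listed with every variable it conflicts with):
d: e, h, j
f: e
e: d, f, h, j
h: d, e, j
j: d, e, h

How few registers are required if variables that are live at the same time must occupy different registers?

d, e, h, j pairwise conflict, so at least 4 registers are needed.
4 registers suffice: register 1 → {e}; register 2 → {f, h}; register 3 → {j}; register 4 → {d}. Each listed conflict is separated.

4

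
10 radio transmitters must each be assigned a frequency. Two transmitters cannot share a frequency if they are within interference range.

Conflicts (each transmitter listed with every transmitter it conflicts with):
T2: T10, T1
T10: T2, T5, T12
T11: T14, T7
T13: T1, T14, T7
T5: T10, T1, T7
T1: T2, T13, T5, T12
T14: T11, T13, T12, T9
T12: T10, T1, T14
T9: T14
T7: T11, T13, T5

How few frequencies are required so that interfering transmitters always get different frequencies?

2

T1 and T12 conflict, so at least 2 frequencies are needed.
2 frequencies suffice: frequency 1 → {T10, T1, T14, T7}; frequency 2 → {T2, T11, T13, T5, T12, T9}. No two conflicting transmitters share a frequency.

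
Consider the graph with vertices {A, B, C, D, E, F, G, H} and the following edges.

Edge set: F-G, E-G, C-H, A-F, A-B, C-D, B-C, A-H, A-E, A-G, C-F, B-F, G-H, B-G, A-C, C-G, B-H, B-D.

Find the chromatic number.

A, B, C, F, G are mutually adjacent (a clique of size 5), so at least 5 colors are needed.
5 colors suffice: A=blue, B=red, C=yellow, D=blue, E=red, F=purple, G=green, H=purple. Each edge has distinct colors on its endpoints.

5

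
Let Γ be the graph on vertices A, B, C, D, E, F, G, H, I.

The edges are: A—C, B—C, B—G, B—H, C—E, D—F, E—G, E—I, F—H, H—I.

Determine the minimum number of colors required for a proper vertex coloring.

The cycle E-G-B-H-I-E has odd length 5, so it cannot be 2-colored; at least 3 colors are needed.
One proper 3-coloring: A=1, B=1, C=2, D=2, E=1, F=1, G=2, H=2, I=3. No two adjacent vertices share a color.

3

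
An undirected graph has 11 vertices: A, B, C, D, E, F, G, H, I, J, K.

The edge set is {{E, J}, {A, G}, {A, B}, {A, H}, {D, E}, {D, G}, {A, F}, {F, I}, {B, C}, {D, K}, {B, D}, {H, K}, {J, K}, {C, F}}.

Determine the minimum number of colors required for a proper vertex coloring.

The cycle A-B-D-K-H-A has odd length 5, so it cannot be 2-colored; at least 3 colors are needed.
3 colors suffice: color red → {A, C, D, I, J}; color blue → {B, E, F, G, K}; color green → {H}. Each edge has distinct colors on its endpoints.

3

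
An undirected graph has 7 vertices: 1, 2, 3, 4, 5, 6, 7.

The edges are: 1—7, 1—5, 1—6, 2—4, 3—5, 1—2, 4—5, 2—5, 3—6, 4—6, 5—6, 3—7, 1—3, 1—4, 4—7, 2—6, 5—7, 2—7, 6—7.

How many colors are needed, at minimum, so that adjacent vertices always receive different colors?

6

1, 2, 4, 5, 6, 7 are pairwise adjacent (a clique of size 6), so at least 6 colors are needed.
6 colors suffice: color red → {1}; color blue → {7}; color green → {5}; color yellow → {6}; color purple → {2, 3}; color orange → {4}. Every edge joins two different colors.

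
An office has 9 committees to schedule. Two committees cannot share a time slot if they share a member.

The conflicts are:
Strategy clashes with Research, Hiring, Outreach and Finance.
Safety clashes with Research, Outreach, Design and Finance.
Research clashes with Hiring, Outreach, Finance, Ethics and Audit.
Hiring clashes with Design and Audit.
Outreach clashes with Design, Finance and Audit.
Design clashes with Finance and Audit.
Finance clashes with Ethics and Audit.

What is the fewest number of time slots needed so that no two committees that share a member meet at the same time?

Safety, Outreach, Design, Finance all conflict with each other, so at least 4 time slots are needed.
4 time slots suffice: time slot 1 → {Hiring, Finance}; time slot 2 → {Research, Design}; time slot 3 → {Outreach, Ethics}; time slot 4 → {Strategy, Safety, Audit}. No two conflicting committees share a time slot.

4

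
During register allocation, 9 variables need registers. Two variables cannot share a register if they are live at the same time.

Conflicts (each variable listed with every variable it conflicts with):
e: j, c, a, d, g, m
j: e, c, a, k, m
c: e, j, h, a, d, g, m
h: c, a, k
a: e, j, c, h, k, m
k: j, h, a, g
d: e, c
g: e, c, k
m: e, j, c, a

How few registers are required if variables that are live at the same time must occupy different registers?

e, j, c, a, m all conflict with each other, so at least 5 registers are needed.
5 registers suffice: register 1 → {c, k}; register 2 → {e, h}; register 3 → {a, d, g}; register 4 → {j}; register 5 → {m}. Each listed conflict is separated.

5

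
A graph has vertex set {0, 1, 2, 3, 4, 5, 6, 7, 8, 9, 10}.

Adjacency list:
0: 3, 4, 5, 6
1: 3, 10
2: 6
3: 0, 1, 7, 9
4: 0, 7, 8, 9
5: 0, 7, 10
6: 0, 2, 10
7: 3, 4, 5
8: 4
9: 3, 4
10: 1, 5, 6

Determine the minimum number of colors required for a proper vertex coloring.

3

The cycle 1-10-6-0-3-1 has odd length 5, so it cannot be 2-colored; at least 3 colors are needed.
3 colors suffice: 0=blue, 1=green, 2=blue, 3=red, 4=red, 5=red, 6=red, 7=blue, 8=blue, 9=blue, 10=blue. Every edge joins two different colors.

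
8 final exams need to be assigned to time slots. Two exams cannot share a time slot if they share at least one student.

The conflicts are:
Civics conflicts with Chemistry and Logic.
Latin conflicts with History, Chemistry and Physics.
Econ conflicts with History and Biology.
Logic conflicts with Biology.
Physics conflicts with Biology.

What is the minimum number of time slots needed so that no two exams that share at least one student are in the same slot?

The cycle Econ-History-Latin-Physics-Biology-Econ has odd length 5, so it cannot be 2-colored; at least 3 time slots are needed.
A valid assignment using 3 time slots: Civics=1, Latin=1, Econ=3, History=2, Chemistry=2, Logic=2, Physics=2, Biology=1. Each listed conflict is separated.

3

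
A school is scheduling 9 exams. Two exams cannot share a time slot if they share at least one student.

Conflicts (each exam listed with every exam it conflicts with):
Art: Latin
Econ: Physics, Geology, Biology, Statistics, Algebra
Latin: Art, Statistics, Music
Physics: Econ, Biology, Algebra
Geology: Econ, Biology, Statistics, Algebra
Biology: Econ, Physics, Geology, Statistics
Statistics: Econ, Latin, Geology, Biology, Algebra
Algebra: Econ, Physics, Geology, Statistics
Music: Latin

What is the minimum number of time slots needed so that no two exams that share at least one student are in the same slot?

4

Econ, Geology, Statistics, Algebra are mutually in conflict, so at least 4 time slots are needed.
4 time slots suffice: time slot 1 → {Art, Physics, Statistics, Music}; time slot 2 → {Econ, Latin}; time slot 3 → {Biology, Algebra}; time slot 4 → {Geology}. Every pair that conflicts lands in different time slots.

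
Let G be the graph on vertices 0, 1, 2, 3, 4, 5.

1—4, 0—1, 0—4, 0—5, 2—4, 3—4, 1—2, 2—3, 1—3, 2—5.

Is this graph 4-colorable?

Yes

The chromatic number is 4. 1, 2, 3, 4 form a clique, so at least 4 colors are needed.
4 colors suffice: color red → {1, 5}; color blue → {0, 2}; color green → {4}; color yellow → {3}.
That is already a proper 4-coloring.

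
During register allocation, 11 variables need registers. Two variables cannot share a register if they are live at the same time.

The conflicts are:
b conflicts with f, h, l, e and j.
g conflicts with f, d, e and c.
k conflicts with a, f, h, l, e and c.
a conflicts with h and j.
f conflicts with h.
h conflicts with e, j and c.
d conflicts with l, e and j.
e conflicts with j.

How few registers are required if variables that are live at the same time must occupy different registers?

b, h, e, j are mutually in conflict, so at least 4 registers are needed.
A valid assignment using 4 registers: b=4, g=1, k=3, a=2, f=2, h=1, d=4, l=1, e=2, j=3, c=2. No two conflicting variables share a register.

4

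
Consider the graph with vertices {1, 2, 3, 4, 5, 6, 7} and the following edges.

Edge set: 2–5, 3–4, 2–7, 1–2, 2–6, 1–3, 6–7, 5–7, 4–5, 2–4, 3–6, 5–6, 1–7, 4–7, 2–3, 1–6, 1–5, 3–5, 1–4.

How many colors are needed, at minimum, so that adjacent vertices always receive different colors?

1, 2, 4, 5, 7 are pairwise adjacent (a clique of size 5), so at least 5 colors are needed.
A valid assignment using 5 colors: 1=a, 2=c, 3=e, 4=d, 5=b, 6=d, 7=e. Every edge joins two different colors.

5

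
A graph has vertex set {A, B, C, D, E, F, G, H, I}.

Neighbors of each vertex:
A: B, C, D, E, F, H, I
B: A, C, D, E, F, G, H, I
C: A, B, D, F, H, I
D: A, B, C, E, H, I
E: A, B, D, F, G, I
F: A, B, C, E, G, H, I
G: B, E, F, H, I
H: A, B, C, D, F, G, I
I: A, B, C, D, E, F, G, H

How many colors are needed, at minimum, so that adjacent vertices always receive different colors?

6

A, B, C, F, H, I form a clique, so at least 6 colors are needed.
One proper 6-coloring: A=3, B=2, C=6, D=4, E=5, F=4, G=3, H=5, I=1. No two adjacent vertices share a color.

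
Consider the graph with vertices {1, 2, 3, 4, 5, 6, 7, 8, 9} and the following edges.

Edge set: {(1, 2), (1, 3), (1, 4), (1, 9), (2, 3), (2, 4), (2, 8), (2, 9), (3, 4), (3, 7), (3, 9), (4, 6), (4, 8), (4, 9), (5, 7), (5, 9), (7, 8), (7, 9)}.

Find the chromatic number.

5

1, 2, 3, 4, 9 are pairwise adjacent (a clique of size 5), so at least 5 colors are needed.
5 colors suffice: color red → {4, 7}; color blue → {6, 8, 9}; color green → {2, 5}; color yellow → {3}; color purple → {1}. No two adjacent vertices share a color.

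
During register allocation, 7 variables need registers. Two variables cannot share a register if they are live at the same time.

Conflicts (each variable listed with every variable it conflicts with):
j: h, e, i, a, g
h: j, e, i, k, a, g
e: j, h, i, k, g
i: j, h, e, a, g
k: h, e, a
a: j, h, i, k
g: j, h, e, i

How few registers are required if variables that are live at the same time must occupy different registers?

5

j, h, e, i, g pairwise conflict, so at least 5 registers are needed.
Using 5 registers: j=4, h=1, e=2, i=3, k=3, a=2, g=5. Every pair that conflicts lands in different registers.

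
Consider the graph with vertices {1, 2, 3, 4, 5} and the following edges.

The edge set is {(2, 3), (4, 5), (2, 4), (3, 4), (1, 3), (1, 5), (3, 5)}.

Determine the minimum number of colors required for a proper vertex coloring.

1, 3, 5 are mutually adjacent, so at least 3 colors are needed.
3 colors suffice: color red → {3}; color blue → {2, 5}; color green → {1, 4}. Each edge has distinct colors on its endpoints.

3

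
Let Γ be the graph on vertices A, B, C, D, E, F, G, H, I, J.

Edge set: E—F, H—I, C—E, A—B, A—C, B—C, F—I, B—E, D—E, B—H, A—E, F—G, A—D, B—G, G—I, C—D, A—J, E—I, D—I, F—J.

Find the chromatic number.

A, B, C, E are mutually adjacent (a clique of size 4), so at least 4 colors are needed.
4 colors suffice: color red → {E, G, H, J}; color blue → {A, I}; color green → {B, D, F}; color yellow → {C}. No two adjacent vertices share a color.

4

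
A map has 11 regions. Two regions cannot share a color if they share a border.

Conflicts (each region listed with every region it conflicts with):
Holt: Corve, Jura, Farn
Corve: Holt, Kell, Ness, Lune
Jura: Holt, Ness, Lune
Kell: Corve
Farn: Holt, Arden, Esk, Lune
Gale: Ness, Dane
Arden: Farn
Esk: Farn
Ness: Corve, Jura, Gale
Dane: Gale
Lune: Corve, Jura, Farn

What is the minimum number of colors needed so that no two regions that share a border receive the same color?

2

Gale and Ness conflict, so at least 2 colors are needed.
2 colors suffice: color 1 → {Corve, Jura, Farn, Gale}; color 2 → {Holt, Kell, Arden, Esk, Ness, Dane, Lune}. No two conflicting regions share a color.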